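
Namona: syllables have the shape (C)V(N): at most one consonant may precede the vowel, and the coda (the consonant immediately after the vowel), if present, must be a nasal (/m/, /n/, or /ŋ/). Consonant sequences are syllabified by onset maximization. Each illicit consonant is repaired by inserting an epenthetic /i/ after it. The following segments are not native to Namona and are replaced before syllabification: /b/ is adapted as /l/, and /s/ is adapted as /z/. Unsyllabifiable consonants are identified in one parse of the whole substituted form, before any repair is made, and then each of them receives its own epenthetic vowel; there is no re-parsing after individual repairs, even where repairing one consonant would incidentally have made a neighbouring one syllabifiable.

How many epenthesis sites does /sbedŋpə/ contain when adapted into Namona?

After substitution the input is /zledŋpə/.
The unsyllabifiable consonants are /z/, /d/, /ŋ/; each receives one epenthetic vowel.

3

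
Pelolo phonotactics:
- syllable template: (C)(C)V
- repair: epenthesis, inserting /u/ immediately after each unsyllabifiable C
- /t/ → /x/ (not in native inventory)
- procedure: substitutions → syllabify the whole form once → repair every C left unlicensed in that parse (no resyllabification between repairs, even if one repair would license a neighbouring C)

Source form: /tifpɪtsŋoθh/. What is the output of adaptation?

xifpɪxusŋoθuhu

Substitution: /t/ → /x/, giving /xifpɪxsŋoθh/.
Syllabifying with onset maximization leaves /x/, /θ/, /h/ stranded (no codas are permitted; onsets may contain at most 2 consonants).
Inserting the epenthetic vowel yields /x/ → /xu/, /θ/ → /θu/, /h/ → /hu/.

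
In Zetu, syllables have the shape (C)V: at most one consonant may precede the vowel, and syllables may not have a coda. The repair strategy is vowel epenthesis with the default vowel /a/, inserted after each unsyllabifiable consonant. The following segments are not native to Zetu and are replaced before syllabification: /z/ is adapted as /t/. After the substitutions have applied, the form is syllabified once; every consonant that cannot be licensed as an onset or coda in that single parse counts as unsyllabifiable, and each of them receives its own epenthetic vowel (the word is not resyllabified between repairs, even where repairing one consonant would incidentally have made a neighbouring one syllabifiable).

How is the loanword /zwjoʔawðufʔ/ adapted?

tawajoʔawaðufaʔa

Substitution: /z/ → /t/, giving /twjoʔawðufʔ/.
Under (C)V, the unsyllabifiable consonants are /t/, /w/, /w/, /f/, /ʔ/ (no codas are permitted; onsets are limited to one consonant).
Inserting the epenthetic vowel yields /t/ → /ta/, /w/ → /wa/, /w/ → /wa/, /f/ → /fa/, /ʔ/ → /ʔa/.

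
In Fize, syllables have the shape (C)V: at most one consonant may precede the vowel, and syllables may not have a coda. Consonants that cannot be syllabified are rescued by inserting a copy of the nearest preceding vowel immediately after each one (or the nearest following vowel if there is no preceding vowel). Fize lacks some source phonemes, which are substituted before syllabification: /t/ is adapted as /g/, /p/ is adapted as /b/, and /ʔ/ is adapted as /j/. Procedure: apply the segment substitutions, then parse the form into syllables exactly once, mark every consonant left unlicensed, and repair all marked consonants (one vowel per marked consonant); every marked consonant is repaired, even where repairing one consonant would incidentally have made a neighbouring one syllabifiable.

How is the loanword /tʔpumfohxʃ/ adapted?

gujubumufohoxoʃo

Substitution: /t/ → /g/, /ʔ/ → /j/, /p/ → /b/, giving /gjbumfohxʃ/.
The consonants /g/, /j/, /m/, /h/, /x/, /ʃ/ cannot be parsed into a legal (C)V syllable (no codas are permitted; onsets are limited to one consonant).
Epenthesis after each stranded consonant: /g/ → /gu/, /j/ → /ju/, /m/ → /mu/, /h/ → /ho/, /x/ → /xo/, /ʃ/ → /ʃo/.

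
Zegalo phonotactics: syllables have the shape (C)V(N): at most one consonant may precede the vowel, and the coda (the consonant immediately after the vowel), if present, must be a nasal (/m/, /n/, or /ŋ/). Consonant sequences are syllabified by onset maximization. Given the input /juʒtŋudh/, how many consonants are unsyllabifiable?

4

Under (C)V(N), the unsyllabifiable consonants are /ʒ/, /t/, /d/, /h/ (only a nasal (/m/, /n/, or /ŋ/) is licensed in coda position; onsets are limited to one consonant).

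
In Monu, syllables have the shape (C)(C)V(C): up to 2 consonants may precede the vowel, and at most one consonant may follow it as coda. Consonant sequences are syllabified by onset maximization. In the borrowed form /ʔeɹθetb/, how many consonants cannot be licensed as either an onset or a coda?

The consonants /b/ cannot be parsed into a legal (C)(C)V(C) syllable (at most one coda consonant is licensed; onsets may contain at most 2 consonants).

1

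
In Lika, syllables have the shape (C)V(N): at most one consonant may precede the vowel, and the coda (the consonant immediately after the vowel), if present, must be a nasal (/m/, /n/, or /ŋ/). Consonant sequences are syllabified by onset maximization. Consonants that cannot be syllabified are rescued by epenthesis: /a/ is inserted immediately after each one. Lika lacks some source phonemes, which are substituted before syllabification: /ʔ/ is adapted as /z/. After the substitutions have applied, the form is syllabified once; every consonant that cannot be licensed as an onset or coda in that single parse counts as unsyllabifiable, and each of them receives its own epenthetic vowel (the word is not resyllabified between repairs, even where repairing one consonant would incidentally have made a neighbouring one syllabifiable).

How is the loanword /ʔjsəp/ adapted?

Substitution: /ʔ/ → /z/, giving /zjsəp/.
The consonants /z/, /j/, /p/ cannot be parsed into a legal (C)V(N) syllable (only a nasal (/m/, /n/, or /ŋ/) is licensed in coda position; onsets are limited to one consonant).
Inserting the epenthetic vowel yields /z/ → /za/, /j/ → /ja/, /p/ → /pa/.

zajasəpa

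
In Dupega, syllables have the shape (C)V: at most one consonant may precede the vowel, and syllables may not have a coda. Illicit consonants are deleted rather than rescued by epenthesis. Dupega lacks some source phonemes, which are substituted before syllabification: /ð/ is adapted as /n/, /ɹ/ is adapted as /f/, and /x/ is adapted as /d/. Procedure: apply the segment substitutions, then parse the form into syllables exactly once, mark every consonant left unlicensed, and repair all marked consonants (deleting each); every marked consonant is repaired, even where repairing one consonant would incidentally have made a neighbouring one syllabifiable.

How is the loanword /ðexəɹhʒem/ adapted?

Substitution: /ð/ → /n/, /x/ → /d/, /ɹ/ → /f/, giving /nedəfhʒem/.
Under (C)V, the unsyllabifiable consonants are /f/, /h/, /m/ (no codas are permitted; onsets are limited to one consonant).
Deletion applies to /f/, /h/, /m/.

nedəʒe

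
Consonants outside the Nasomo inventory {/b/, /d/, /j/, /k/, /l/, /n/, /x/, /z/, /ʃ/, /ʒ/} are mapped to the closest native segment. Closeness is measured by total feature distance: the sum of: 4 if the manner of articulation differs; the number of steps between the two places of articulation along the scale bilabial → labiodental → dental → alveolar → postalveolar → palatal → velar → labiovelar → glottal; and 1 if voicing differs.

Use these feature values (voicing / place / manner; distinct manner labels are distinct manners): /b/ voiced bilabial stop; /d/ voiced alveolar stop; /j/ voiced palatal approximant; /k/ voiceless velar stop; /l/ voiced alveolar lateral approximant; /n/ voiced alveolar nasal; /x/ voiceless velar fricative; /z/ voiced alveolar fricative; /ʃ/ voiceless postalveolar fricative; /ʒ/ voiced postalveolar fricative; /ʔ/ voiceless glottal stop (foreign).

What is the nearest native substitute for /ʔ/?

k

/k/ is closest: same manner (stop), place distance 2 (glottal→velar), same voicing; total 2. Next closest is /d/ at distance 6.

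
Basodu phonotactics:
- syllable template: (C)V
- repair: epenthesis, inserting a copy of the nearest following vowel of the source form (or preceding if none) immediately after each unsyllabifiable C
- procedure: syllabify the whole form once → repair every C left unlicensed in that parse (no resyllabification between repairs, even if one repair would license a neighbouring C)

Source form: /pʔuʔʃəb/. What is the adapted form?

The consonants /p/, /ʔ/, /b/ cannot be parsed into a legal (C)V syllable (no codas are permitted; onsets are limited to one consonant).
Each unlicensed consonant becomes the onset of a new syllable: /p/ → /pu/, /ʔ/ → /ʔə/, /b/ → /bə/.

puʔuʔəʃəbə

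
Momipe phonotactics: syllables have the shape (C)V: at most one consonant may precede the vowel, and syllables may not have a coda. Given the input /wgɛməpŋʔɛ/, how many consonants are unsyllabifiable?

Syllabifying with onset maximization leaves /w/, /p/, /ŋ/ stranded (no codas are permitted; onsets are limited to one consonant).

3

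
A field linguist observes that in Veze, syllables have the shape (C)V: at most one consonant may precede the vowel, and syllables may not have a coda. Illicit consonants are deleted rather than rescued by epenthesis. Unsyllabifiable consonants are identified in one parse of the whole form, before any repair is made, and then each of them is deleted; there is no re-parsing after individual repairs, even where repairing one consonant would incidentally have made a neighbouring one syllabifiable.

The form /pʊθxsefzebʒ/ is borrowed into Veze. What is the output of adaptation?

pʊseze

The consonants /θ/, /x/, /f/, /b/, /ʒ/ cannot be parsed into a legal (C)V syllable (no codas are permitted; onsets are limited to one consonant).
Deleting the stranded consonants removes /θ/, /x/, /f/, /b/, /ʒ/.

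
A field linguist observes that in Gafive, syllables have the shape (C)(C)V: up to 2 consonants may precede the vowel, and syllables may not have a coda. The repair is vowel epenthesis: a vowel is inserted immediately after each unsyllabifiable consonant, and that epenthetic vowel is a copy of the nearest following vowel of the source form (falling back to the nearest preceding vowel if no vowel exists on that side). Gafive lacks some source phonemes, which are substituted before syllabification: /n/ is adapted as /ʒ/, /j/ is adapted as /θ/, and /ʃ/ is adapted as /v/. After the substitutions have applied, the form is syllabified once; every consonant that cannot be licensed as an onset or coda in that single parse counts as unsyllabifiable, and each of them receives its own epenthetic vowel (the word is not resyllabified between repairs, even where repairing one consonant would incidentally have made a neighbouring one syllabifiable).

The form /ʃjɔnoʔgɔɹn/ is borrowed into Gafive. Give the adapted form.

Substitution: /ʃ/ → /v/, /j/ → /θ/, /n/ → /ʒ/, giving /vθɔʒoʔgɔɹʒ/.
Syllabifying with onset maximization leaves /ɹ/, /ʒ/ stranded (no codas are permitted; onsets may contain at most 2 consonants).
Inserting the epenthetic vowel yields /ɹ/ → /ɹɔ/, /ʒ/ → /ʒɔ/.

vθɔʒoʔgɔɹɔʒɔ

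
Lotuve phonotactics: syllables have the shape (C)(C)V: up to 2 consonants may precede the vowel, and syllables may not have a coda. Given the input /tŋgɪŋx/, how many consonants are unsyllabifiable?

The consonants /t/, /ŋ/, /x/ cannot be parsed into a legal (C)(C)V syllable (no codas are permitted; onsets may contain at most 2 consonants).

3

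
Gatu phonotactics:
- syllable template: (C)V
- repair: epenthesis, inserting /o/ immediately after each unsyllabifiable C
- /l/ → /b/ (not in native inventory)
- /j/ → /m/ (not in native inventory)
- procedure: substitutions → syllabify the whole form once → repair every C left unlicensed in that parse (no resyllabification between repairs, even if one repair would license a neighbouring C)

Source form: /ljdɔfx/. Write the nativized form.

Substitution: /l/ → /b/, /j/ → /m/, giving /bmdɔfx/.
The consonants /b/, /m/, /f/, /x/ cannot be parsed into a legal (C)V syllable (no codas are permitted; onsets are limited to one consonant).
Each unlicensed consonant becomes the onset of a new syllable: /b/ → /bo/, /m/ → /mo/, /f/ → /fo/, /x/ → /xo/.

bomodɔfoxo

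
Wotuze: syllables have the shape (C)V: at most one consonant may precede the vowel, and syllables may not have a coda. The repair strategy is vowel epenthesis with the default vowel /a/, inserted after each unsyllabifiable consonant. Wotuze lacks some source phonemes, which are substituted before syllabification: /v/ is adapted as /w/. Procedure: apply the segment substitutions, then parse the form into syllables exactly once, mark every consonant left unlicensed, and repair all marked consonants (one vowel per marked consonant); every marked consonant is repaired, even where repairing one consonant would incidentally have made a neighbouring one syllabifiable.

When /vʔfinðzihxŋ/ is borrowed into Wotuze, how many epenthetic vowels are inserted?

After substitution the input is /wʔfinðzihxŋ/.
The unsyllabifiable consonants are /w/, /ʔ/, /n/, /ð/, /h/, /x/, /ŋ/; each receives one epenthetic vowel.

7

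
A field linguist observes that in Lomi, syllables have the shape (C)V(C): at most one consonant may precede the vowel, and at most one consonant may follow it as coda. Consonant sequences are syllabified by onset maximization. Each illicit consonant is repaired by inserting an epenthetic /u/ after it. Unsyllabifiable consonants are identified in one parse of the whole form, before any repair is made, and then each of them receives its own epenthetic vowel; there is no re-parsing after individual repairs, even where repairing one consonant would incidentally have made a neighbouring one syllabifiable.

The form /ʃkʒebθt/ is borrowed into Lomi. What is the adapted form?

ʃukuʒebθutu

Under (C)V(C), the unsyllabifiable consonants are /ʃ/, /k/, /θ/, /t/ (at most one coda consonant is licensed; onsets are limited to one consonant).
Epenthesis after each stranded consonant: /ʃ/ → /ʃu/, /k/ → /ku/, /θ/ → /θu/, /t/ → /tu/.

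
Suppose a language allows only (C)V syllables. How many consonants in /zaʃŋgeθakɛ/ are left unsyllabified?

2

Under (C)V, the unsyllabifiable consonants are /ʃ/, /ŋ/ (no codas are permitted; onsets are limited to one consonant).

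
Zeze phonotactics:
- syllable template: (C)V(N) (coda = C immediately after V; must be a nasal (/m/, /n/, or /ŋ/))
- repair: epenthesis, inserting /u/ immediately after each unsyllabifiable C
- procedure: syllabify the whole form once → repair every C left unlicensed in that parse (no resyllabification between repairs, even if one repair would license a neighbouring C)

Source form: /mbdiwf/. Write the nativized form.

Syllabifying with onset maximization leaves /m/, /b/, /w/, /f/ stranded (only a nasal (/m/, /n/, or /ŋ/) is licensed in coda position; onsets are limited to one consonant).
Epenthesis after each stranded consonant: /m/ → /mu/, /b/ → /bu/, /w/ → /wu/, /f/ → /fu/.

mubudiwufu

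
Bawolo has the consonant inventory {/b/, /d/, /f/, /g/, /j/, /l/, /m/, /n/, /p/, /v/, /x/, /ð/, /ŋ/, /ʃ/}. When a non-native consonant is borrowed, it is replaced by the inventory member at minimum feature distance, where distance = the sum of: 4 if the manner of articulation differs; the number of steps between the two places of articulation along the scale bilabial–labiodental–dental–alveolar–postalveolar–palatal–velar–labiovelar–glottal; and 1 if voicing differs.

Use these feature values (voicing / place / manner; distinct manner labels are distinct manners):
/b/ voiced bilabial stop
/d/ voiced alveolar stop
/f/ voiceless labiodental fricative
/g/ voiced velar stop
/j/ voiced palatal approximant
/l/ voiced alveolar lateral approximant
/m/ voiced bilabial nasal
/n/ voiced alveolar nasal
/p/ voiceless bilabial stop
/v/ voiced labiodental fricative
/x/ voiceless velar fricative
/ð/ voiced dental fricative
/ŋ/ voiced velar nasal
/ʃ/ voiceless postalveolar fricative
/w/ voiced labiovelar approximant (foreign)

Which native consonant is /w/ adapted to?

j

/j/ is closest: same manner (approximant), place distance 2 (labiovelar→palatal), same voicing; total 2. Next closest is /g/ at distance 5.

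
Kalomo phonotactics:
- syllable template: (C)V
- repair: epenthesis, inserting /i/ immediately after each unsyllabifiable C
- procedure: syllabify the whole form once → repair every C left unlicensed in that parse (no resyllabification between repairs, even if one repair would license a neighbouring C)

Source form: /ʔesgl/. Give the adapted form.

ʔesigili

Under (C)V, the unsyllabifiable consonants are /s/, /g/, /l/ (no codas are permitted; onsets are limited to one consonant).
Epenthesis after each stranded consonant: /s/ → /si/, /g/ → /gi/, /l/ → /li/.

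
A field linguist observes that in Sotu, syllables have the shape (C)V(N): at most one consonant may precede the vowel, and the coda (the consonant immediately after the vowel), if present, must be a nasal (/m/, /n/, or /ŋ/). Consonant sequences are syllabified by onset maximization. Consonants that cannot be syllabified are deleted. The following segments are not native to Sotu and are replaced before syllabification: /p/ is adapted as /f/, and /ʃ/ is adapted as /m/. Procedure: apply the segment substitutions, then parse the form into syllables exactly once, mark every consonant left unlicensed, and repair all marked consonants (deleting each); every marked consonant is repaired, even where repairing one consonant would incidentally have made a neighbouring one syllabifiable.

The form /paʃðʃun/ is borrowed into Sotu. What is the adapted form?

Substitution: /p/ → /f/, /ʃ/ → /m/, giving /famðmun/.
Syllabifying with onset maximization leaves /ð/ stranded (only a nasal (/m/, /n/, or /ŋ/) is licensed in coda position; onsets are limited to one consonant).
Deleting the stranded consonants removes /ð/.

fammun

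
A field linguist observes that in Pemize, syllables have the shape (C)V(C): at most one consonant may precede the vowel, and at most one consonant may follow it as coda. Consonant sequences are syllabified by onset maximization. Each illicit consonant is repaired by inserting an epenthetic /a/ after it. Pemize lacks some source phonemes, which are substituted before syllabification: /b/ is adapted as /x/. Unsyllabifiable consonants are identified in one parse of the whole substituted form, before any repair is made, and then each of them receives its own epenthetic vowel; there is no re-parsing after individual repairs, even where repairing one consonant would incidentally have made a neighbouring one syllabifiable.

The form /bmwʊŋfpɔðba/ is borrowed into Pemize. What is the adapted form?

Substitution: /b/ → /x/, giving /xmwʊŋfpɔðxa/.
The consonants /x/, /m/, /f/ cannot be parsed into a legal (C)V(C) syllable (at most one coda consonant is licensed; onsets are limited to one consonant).
Inserting the epenthetic vowel yields /x/ → /xa/, /m/ → /ma/, /f/ → /fa/.

xamawʊŋfapɔðxa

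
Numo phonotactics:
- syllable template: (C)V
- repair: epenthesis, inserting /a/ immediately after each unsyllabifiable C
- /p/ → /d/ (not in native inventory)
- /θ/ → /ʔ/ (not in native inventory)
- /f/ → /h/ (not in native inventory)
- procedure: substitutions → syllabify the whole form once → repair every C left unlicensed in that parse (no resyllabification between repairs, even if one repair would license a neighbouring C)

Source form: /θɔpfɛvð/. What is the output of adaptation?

Substitution: /θ/ → /ʔ/, /p/ → /d/, /f/ → /h/, giving /ʔɔdhɛvð/.
The consonants /d/, /v/, /ð/ cannot be parsed into a legal (C)V syllable (no codas are permitted; onsets are limited to one consonant).
Epenthesis after each stranded consonant: /d/ → /da/, /v/ → /va/, /ð/ → /ða/.

ʔɔdahɛvaða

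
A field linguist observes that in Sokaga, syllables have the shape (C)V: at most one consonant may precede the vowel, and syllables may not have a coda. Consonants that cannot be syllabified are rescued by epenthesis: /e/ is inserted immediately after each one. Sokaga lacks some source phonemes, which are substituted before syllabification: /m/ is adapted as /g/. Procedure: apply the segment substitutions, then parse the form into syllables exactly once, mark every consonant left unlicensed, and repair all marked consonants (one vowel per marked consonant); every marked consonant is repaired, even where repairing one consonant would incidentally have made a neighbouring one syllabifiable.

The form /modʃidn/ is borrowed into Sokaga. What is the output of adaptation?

godeʃidene

Substitution: /m/ → /g/, giving /godʃidn/.
Under (C)V, the unsyllabifiable consonants are /d/, /d/, /n/ (no codas are permitted; onsets are limited to one consonant).
Each unlicensed consonant becomes the onset of a new syllable: /d/ → /de/, /d/ → /de/, /n/ → /ne/.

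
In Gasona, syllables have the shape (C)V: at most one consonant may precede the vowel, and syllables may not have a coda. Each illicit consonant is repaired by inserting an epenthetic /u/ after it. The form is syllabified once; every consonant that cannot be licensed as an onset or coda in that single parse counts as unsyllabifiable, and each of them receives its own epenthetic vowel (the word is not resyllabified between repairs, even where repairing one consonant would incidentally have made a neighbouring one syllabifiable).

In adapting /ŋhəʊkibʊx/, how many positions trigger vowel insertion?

The unsyllabifiable consonants are /ŋ/, /x/; each receives one epenthetic vowel.

2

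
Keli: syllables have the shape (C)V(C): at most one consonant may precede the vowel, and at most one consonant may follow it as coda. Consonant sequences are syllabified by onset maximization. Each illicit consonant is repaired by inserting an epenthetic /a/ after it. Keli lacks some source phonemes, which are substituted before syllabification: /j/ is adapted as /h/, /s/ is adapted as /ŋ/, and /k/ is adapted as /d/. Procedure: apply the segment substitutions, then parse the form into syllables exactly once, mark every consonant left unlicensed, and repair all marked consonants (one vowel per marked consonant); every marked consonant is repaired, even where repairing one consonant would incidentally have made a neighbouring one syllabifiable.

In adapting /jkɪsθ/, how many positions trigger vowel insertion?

2

After substitution the input is /hdɪŋθ/.
The unsyllabifiable consonants are /h/, /θ/; each receives one epenthetic vowel.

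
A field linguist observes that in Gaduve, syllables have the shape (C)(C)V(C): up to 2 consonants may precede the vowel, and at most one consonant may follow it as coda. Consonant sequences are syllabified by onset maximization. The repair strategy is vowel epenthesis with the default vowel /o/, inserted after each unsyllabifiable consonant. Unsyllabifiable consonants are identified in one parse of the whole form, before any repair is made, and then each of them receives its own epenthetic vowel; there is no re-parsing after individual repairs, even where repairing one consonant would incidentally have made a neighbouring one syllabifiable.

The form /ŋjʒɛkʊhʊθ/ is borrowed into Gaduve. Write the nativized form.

ŋojʒɛkʊhʊθ

The consonants /ŋ/ cannot be parsed into a legal (C)(C)V(C) syllable (at most one coda consonant is licensed; onsets may contain at most 2 consonants).
Each unlicensed consonant becomes the onset of a new syllable: /ŋ/ → /ŋo/.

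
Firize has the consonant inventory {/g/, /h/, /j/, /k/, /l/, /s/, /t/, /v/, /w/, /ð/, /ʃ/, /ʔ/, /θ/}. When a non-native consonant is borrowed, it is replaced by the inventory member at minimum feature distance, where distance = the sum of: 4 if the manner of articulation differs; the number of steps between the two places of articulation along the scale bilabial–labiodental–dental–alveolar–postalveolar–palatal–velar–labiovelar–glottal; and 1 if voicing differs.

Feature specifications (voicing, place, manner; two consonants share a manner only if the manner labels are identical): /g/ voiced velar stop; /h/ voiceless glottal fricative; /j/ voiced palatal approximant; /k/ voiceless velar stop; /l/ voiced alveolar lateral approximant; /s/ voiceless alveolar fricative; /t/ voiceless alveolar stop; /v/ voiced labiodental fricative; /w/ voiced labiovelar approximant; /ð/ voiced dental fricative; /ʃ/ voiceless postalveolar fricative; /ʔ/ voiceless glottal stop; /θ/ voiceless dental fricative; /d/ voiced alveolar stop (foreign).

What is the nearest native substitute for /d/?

t

/t/ is closest: same manner (stop), place distance 0 (alveolar→alveolar), voicing differs (+1); total 1. Next closest is /g/ at distance 3.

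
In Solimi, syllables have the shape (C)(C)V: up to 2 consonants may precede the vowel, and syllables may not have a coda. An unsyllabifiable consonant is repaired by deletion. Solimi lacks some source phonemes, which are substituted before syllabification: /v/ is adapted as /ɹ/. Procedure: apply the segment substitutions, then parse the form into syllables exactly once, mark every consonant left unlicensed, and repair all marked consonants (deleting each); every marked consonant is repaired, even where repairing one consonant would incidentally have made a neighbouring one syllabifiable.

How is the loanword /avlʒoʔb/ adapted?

alʒo

Substitution: /v/ → /ɹ/, giving /aɹlʒoʔb/.
The consonants /ɹ/, /ʔ/, /b/ cannot be parsed into a legal (C)(C)V syllable (no codas are permitted; onsets may contain at most 2 consonants).
Deletion applies to /ɹ/, /ʔ/, /b/.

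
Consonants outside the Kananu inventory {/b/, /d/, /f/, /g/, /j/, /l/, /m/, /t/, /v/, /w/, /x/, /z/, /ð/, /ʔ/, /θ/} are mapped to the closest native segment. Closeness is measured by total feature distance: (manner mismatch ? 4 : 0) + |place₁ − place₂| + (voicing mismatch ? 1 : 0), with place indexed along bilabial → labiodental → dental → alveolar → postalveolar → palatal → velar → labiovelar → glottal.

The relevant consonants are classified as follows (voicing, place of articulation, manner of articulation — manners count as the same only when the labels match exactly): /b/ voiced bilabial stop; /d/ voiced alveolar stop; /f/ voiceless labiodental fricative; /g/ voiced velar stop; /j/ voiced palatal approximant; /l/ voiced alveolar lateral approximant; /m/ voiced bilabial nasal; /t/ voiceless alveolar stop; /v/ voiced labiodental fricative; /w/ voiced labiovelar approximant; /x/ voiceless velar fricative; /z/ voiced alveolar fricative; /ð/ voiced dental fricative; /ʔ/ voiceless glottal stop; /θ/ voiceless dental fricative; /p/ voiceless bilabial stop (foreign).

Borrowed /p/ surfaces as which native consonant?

/b/ is closest: same manner (stop), place distance 0 (bilabial→bilabial), voicing differs (+1); total 1. Next closest is /t/ at distance 3.

b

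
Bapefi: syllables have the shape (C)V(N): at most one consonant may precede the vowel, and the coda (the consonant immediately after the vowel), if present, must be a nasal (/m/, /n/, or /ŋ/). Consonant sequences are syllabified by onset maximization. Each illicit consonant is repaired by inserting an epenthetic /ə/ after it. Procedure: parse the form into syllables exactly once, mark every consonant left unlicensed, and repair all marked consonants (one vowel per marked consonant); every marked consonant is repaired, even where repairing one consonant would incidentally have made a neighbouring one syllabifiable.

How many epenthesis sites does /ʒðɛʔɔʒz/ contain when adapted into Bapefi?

The unsyllabifiable consonants are /ʒ/, /ʒ/, /z/; each receives one epenthetic vowel.

3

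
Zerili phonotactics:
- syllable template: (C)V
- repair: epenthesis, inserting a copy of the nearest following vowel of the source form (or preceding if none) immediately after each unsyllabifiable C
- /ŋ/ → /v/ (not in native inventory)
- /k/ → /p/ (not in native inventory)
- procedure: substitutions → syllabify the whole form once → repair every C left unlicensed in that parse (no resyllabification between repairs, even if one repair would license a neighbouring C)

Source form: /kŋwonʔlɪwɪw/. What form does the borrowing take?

povowonɪʔɪlɪwɪwɪ

Substitution: /k/ → /p/, /ŋ/ → /v/, giving /pvwonʔlɪwɪw/.
Under (C)V, the unsyllabifiable consonants are /p/, /v/, /n/, /ʔ/, /w/ (no codas are permitted; onsets are limited to one consonant).
Epenthesis after each stranded consonant: /p/ → /po/, /v/ → /vo/, /n/ → /nɪ/, /ʔ/ → /ʔɪ/, /w/ → /wɪ/.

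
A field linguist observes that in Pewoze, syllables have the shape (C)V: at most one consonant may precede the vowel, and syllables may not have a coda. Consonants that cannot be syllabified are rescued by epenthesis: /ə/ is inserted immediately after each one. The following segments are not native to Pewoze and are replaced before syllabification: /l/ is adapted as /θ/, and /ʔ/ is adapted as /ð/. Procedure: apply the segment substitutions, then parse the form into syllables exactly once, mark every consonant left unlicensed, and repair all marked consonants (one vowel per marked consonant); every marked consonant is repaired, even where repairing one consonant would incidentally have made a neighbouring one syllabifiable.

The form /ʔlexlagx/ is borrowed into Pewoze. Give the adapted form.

Substitution: /ʔ/ → /ð/, /l/ → /θ/, giving /ðθexθagx/.
The consonants /ð/, /x/, /g/, /x/ cannot be parsed into a legal (C)V syllable (no codas are permitted; onsets are limited to one consonant).
Inserting the epenthetic vowel yields /ð/ → /ðə/, /x/ → /xə/, /g/ → /gə/, /x/ → /xə/.

ðəθexəθagəxə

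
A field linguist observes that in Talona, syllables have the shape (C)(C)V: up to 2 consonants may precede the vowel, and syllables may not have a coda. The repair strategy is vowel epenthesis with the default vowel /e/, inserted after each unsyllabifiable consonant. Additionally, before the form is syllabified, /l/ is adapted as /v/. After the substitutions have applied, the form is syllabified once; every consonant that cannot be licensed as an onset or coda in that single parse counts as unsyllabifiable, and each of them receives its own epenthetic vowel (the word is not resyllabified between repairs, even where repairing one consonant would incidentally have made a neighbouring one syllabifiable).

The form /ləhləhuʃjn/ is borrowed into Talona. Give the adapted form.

Substitution: /l/ → /v/, giving /vəhvəhuʃjn/.
Syllabifying with onset maximization leaves /ʃ/, /j/, /n/ stranded (no codas are permitted; onsets may contain at most 2 consonants).
Inserting the epenthetic vowel yields /ʃ/ → /ʃe/, /j/ → /je/, /n/ → /ne/.

vəhvəhuʃejene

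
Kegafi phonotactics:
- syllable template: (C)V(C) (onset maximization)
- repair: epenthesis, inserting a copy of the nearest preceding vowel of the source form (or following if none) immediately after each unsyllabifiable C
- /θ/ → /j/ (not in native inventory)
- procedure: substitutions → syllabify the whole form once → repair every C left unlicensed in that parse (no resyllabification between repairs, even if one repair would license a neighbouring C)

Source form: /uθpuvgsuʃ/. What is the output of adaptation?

ujpuvgusuʃ

Substitution: /θ/ → /j/, giving /ujpuvgsuʃ/.
Under (C)V(C), the unsyllabifiable consonants are /g/ (at most one coda consonant is licensed; onsets are limited to one consonant).
Epenthesis after each stranded consonant: /g/ → /gu/.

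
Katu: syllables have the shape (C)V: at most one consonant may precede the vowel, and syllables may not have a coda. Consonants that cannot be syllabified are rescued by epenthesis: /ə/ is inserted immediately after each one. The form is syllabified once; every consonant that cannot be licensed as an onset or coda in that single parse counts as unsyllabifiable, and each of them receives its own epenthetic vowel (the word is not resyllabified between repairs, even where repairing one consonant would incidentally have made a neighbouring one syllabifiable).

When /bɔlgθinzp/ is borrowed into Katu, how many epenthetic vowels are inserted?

5

The unsyllabifiable consonants are /l/, /g/, /n/, /z/, /p/; each receives one epenthetic vowel.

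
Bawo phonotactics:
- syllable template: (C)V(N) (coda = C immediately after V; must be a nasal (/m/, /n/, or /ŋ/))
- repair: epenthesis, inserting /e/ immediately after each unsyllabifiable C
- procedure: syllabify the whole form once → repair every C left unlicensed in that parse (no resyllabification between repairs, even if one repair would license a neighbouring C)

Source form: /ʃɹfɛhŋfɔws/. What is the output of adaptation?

ʃeɹefɛheŋefɔwese

The consonants /ʃ/, /ɹ/, /h/, /ŋ/, /w/, /s/ cannot be parsed into a legal (C)V(N) syllable (only a nasal (/m/, /n/, or /ŋ/) is licensed in coda position; onsets are limited to one consonant).
Inserting the epenthetic vowel yields /ʃ/ → /ʃe/, /ɹ/ → /ɹe/, /h/ → /he/, /ŋ/ → /ŋe/, /w/ → /we/, /s/ → /se/.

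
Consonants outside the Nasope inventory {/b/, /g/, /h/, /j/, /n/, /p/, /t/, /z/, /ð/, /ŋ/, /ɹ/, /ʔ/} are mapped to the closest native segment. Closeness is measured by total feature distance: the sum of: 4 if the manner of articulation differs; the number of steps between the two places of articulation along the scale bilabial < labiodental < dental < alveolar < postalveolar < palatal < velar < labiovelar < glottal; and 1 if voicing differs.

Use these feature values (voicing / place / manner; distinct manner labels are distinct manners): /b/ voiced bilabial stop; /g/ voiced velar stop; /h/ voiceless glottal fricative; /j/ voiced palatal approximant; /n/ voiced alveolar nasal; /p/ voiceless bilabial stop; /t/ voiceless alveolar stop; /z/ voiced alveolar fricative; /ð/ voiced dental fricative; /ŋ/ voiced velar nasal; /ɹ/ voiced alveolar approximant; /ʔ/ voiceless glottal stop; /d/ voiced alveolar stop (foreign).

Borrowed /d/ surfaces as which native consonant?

t

/t/ is closest: same manner (stop), place distance 0 (alveolar→alveolar), voicing differs (+1); total 1. Next closest is /b/ at distance 3.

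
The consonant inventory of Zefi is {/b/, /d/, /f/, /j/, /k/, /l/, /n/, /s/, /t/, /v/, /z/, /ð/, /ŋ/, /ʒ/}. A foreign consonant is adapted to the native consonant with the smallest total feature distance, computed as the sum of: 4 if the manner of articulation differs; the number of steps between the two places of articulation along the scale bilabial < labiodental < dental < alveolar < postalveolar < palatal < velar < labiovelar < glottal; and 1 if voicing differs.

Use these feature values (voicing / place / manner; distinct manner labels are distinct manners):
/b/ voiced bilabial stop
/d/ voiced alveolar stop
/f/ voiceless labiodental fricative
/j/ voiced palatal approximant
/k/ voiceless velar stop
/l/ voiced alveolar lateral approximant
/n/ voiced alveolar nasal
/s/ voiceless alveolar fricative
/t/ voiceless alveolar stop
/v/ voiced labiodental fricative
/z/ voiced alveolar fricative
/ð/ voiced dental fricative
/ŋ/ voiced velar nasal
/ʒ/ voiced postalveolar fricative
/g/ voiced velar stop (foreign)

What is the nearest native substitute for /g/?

k

/k/ is closest: same manner (stop), place distance 0 (velar→velar), voicing differs (+1); total 1. Next closest is /d/ at distance 3.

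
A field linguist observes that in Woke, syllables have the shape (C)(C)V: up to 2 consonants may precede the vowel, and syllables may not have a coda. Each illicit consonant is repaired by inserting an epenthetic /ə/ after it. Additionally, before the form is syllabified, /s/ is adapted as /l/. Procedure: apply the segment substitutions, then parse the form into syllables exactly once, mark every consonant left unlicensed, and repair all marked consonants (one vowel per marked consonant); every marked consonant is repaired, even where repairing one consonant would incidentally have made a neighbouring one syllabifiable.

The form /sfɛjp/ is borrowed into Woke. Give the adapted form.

lfɛjəpə

Substitution: /s/ → /l/, giving /lfɛjp/.
Syllabifying with onset maximization leaves /j/, /p/ stranded (no codas are permitted; onsets may contain at most 2 consonants).
Epenthesis after each stranded consonant: /j/ → /jə/, /p/ → /pə/.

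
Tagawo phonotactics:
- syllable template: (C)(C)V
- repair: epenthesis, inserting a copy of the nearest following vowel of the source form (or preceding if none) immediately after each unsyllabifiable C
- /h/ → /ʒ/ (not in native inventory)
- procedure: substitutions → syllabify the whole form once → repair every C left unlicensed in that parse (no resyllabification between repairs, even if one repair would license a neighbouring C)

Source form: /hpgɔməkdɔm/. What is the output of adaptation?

Substitution: /h/ → /ʒ/, giving /ʒpgɔməkdɔm/.
Under (C)(C)V, the unsyllabifiable consonants are /ʒ/, /m/ (no codas are permitted; onsets may contain at most 2 consonants).
Each unlicensed consonant becomes the onset of a new syllable: /ʒ/ → /ʒɔ/, /m/ → /mɔ/.

ʒɔpgɔməkdɔmɔ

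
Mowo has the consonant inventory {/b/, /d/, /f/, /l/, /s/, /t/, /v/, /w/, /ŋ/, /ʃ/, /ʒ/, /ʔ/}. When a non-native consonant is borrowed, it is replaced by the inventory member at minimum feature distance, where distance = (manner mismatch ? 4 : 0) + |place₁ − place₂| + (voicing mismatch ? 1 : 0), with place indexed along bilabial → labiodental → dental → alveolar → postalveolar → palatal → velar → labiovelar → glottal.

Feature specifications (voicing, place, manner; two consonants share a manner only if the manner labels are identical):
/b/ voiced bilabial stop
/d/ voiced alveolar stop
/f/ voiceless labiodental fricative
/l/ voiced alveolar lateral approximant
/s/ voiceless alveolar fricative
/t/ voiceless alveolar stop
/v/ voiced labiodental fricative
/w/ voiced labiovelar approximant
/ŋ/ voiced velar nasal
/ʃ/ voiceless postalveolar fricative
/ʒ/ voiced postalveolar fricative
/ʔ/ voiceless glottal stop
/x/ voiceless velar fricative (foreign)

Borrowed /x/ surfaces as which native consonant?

/ʃ/ is closest: same manner (fricative), place distance 2 (velar→postalveolar), same voicing; total 2. Next closest is /s/ at distance 3.

ʃ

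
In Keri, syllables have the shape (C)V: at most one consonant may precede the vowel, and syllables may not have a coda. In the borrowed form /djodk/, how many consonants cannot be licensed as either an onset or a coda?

3

Syllabifying with onset maximization leaves /d/, /d/, /k/ stranded (no codas are permitted; onsets are limited to one consonant).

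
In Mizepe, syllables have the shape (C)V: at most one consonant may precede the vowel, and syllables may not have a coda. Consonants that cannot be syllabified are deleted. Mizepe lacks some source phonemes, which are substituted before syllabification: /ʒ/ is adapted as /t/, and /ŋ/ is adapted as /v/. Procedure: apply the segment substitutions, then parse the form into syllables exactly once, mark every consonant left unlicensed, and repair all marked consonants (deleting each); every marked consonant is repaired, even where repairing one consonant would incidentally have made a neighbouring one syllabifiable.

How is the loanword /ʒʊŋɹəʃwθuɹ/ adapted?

Substitution: /ʒ/ → /t/, /ŋ/ → /v/, giving /tʊvɹəʃwθuɹ/.
The consonants /v/, /ʃ/, /w/, /ɹ/ cannot be parsed into a legal (C)V syllable (no codas are permitted; onsets are limited to one consonant).
Deletion applies to /v/, /ʃ/, /w/, /ɹ/.

tʊɹəθu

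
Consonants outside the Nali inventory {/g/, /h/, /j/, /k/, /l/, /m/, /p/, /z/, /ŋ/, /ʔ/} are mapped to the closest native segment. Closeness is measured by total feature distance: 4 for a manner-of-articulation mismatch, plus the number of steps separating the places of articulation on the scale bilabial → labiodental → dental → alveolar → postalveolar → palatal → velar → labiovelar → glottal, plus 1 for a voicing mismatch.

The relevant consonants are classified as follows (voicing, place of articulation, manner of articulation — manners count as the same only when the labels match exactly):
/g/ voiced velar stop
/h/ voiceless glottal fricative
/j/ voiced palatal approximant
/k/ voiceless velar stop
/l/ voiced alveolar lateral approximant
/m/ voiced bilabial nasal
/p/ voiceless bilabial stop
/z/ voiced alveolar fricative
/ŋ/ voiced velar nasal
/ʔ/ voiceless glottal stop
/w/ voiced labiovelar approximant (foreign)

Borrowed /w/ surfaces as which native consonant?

j

/j/ is closest: same manner (approximant), place distance 2 (labiovelar→palatal), same voicing; total 2. Next closest is /g/ at distance 5.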